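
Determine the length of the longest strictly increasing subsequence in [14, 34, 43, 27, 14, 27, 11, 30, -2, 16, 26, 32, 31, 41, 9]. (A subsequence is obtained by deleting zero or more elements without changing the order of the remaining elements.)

One longest increasing subsequence is 14, 27, 30, 32, 41 (positions 1,4,8,12,14), of length 5; no longer one exists.

5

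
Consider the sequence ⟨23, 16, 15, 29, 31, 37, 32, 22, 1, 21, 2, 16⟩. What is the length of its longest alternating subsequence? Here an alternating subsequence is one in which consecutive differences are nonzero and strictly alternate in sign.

7

Track the best alternating length ending on an up-step vs a down-step at each position: up/down = 1/1, 1/2, 1/2, 3/1, 3/1, 3/1, 3/4, 3/4, 1/4, 5/4, 5/6, 7/6.
The maximum over both is 7; one such subsequence is 23, 16, 29, 1, 21, 2, 16.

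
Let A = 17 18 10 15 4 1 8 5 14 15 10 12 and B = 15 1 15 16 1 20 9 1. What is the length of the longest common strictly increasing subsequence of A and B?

A longest common strictly increasing subsequence is 1, 15 (length 2); it appears in order in both A and B, and no longer such subsequence exists.

2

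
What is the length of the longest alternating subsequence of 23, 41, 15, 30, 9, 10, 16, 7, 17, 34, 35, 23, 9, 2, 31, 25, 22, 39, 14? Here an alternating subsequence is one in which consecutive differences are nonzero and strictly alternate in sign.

Track the best alternating length ending on an up-step vs a down-step at each position: up/down = 1/1, 2/1, 1/3, 4/3, 1/5, 6/5, 6/5, 1/7, 8/5, 8/3, 8/3, 8/9, 8/9, 1/9, 10/9, 10/11, 10/11, 12/3, 10/13.
The maximum over both is 13; one such subsequence is 23, 41, 15, 30, 9, 10, 7, 34, 23, 31, 25, 39, 14.

13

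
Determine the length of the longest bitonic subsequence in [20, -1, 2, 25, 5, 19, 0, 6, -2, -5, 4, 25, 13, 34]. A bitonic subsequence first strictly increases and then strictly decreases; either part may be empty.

Let inc[i] be the LIS ending at i and dec[i] the longest strictly decreasing subsequence starting at i. inc = [1, 1, 2, 3, 3, 4, 2, 4, 1, 1, 3, 5, 5, 6], dec = [5, 3, 4, 5, 4, 4, 3, 3, 2, 1, 1, 2, 1, 1].
max_i inc[i]+dec[i]−1 = 7, with one witness -1, 2, 25, 19, 6, -2, -5.

7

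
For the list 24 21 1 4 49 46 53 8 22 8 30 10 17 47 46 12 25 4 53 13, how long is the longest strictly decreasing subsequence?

6

Let dp[i] be the longest decreasing subsequence ending at position i. Then dp = [1, 2, 3, 3, 1, 2, 1, 3, 3, 4, 3, 4, 4, 2, 3, 5, 4, 6, 1, 5].
The maximum is 6; one witness is 49, 46, 22, 17, 12, 4 at positions 5,6,9,13,16,18.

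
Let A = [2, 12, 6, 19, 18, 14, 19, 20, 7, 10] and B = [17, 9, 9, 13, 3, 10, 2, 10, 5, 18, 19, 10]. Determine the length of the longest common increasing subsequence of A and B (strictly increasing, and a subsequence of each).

3

A longest common strictly increasing subsequence is 2, 18, 19 (length 3); it appears in order in both A and B, and no longer such subsequence exists.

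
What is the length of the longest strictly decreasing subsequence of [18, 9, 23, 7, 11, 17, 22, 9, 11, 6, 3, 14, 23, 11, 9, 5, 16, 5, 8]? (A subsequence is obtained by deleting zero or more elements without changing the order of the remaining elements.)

One longest decreasing subsequence is 18, 17, 14, 11, 9, 5 (positions 1,6,12,14,15,16), of length 6; no longer one exists.

6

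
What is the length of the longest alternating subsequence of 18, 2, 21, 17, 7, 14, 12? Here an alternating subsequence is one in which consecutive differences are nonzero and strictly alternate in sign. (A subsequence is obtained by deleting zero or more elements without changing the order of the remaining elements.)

A longest alternating subsequence is 18, 2, 21, 7, 14, 12 (positions 1,2,3,5,6,7); its 5 consecutive differences strictly alternate in sign, and length 6 is optimal.

6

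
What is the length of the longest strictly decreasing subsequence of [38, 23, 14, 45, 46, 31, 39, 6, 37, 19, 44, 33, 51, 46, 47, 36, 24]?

5

One longest decreasing subsequence is 45, 39, 37, 33, 24 (positions 4,7,9,12,17), of length 5; no longer one exists.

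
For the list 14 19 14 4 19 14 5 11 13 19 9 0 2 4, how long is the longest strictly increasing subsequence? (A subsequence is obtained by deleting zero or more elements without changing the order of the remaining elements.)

One longest increasing subsequence is 4, 5, 11, 13, 19 (positions 4,7,8,9,10), of length 5; no longer one exists.

5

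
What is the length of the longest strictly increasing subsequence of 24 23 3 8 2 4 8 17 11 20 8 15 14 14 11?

5

One longest increasing subsequence is 3, 4, 8, 17, 20 (positions 3,6,7,8,10), of length 5; no longer one exists.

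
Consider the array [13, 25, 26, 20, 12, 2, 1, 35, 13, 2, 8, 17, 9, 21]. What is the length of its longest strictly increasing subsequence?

5

One longest increasing subsequence is 1, 2, 8, 17, 21 (positions 7,10,11,12,14), of length 5; no longer one exists.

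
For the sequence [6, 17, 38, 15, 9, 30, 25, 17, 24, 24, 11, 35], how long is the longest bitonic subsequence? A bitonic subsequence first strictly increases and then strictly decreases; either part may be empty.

One longest bitonic subsequence is 6, 17, 38, 30, 25, 24, 11 (positions 1,2,3,6,7,10,11): it rises to 38 then falls. Length 7 is optimal.

7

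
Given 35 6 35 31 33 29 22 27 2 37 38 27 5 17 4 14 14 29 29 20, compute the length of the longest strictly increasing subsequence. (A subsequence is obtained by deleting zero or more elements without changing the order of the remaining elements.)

Scanning left to right, the best length ending at each element is: 35→1, 6→1, 35→2, 31→2, 33→3, 29→2, 22→2, 27→3, 2→1, 37→4, 38→5, 27→3, 5→2, 17→3, 4→2, 14→3, 14→3, 29→4, 29→4, 20→4.
So the longest increasing subsequence has length 5, e.g. 6, 31, 33, 37, 38.

5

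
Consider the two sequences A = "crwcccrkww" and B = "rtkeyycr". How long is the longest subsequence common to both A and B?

Backtracking the LCS table gives one alignment: r (A2,B1) → c (A6,B7) → r (A7,B8).
So the longest common subsequence has length 3.

3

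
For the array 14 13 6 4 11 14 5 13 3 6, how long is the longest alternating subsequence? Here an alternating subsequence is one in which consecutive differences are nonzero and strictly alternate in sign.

Track the best alternating length ending on an up-step vs a down-step at each position: up/down = 1/1, 1/2, 1/2, 1/2, 3/2, 3/1, 3/4, 5/4, 1/6, 7/6.
The maximum over both is 7; one such subsequence is 14, 6, 11, 5, 13, 3, 6.

7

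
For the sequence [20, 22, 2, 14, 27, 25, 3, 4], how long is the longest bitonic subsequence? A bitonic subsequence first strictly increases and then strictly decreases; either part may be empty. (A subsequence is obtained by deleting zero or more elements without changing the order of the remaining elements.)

5

Let inc[i] be the LIS ending at i and dec[i] the longest strictly decreasing subsequence starting at i. inc = [1, 2, 1, 2, 3, 3, 2, 3], dec = [3, 3, 1, 2, 3, 2, 1, 1].
max_i inc[i]+dec[i]−1 = 5, with one witness 20, 22, 27, 25, 4.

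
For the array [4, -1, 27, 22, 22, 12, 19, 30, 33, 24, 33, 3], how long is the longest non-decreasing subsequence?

6

Let dp[i] be the longest non-decreasing subsequence ending at position i. Then dp = [1, 1, 2, 2, 3, 2, 3, 4, 5, 4, 6, 2].
The maximum is 6; one witness is 4, 22, 22, 30, 33, 33 at positions 1,4,5,8,9,11.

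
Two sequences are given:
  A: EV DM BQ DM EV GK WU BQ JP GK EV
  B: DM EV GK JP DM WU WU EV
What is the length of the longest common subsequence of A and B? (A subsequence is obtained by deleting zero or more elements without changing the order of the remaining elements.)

A longest common subsequence is DM, EV, GK, WU, EV (length 5); the LCS DP confirms no longer common subsequence exists.

5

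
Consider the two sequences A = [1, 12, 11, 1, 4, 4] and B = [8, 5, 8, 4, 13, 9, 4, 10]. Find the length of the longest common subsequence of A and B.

A longest common subsequence is 4, 4 (length 2); the LCS DP confirms no longer common subsequence exists.

2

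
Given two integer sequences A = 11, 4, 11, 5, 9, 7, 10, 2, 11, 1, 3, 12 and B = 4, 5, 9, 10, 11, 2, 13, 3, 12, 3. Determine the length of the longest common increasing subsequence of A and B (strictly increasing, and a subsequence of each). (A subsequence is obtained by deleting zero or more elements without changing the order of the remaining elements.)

6

For each value that appears in both, track the longest common increasing run ending there.
The best achievable length is 6; one witness is 4, 5, 9, 10, 11, 12 (A-positions 2,4,5,7,9,12, B-positions 1,2,3,4,5,9).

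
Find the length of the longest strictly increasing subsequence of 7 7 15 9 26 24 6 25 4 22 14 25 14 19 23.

5

Let dp[i] be the longest increasing subsequence ending at position i. Then dp = [1, 1, 2, 2, 3, 3, 1, 4, 1, 3, 3, 4, 3, 4, 5].
The maximum is 5; one witness is 7, 9, 14, 19, 23 at positions 1,4,11,14,15.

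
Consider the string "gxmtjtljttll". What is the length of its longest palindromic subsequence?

5

Using dp[i][j] = 2 + dp[i+1][j−1] if the ends match, else max(dp[i+1][j], dp[i][j−1]):
dp[1][12] = 5. A witness is ttjtt at positions 4,6,8,9,10.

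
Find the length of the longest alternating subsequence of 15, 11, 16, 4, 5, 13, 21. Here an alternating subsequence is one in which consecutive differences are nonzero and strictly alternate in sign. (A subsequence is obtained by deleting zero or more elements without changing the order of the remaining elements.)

Track the best alternating length ending on an up-step vs a down-step at each position: up/down = 1/1, 1/2, 3/1, 1/4, 5/4, 5/4, 5/1.
The maximum over both is 5; one such subsequence is 15, 11, 16, 4, 5.

5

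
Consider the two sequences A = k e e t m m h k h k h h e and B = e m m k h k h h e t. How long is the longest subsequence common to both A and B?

Backtracking the LCS table gives one alignment: e (A3,B1) → m (A5,B2) → m (A6,B3) → k (A8,B4) → h (A9,B5) → k (A10,B6) → h (A11,B7) → h (A12,B8) → e (A13,B9).
So the longest common subsequence has length 9.

9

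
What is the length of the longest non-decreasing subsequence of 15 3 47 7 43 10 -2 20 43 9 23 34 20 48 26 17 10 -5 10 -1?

Let dp[i] be the longest non-decreasing subsequence ending at position i. Then dp = [1, 1, 2, 2, 3, 3, 1, 4, 5, 3, 5, 6, 5, 7, 6, 4, 4, 1, 5, 2].
The maximum is 7; one witness is 3, 7, 10, 20, 23, 34, 48 at positions 2,4,6,8,11,12,14.

7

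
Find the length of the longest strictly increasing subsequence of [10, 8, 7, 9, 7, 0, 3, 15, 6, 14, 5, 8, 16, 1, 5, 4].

One longest increasing subsequence is 0, 3, 6, 14, 16 (positions 6,7,9,10,13), of length 5; no longer one exists.

5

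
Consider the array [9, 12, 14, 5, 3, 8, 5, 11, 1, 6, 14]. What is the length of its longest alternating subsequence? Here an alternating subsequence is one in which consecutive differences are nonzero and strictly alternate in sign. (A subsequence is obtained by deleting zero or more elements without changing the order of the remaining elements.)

A longest alternating subsequence is 9, 12, 5, 8, 5, 11, 1, 6 (positions 1,2,4,6,7,8,9,10); its 7 consecutive differences strictly alternate in sign, and length 8 is optimal.

8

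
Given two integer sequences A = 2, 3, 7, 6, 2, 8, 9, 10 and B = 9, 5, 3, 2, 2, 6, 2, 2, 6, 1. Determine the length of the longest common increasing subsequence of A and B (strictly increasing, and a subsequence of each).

For each value that appears in both, track the longest common increasing run ending there.
The best achievable length is 2; one witness is 3, 6 (A-positions 2,4, B-positions 3,6).

2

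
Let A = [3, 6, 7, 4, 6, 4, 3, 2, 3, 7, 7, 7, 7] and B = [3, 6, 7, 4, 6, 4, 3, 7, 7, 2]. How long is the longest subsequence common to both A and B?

A longest common subsequence is 3, 6, 7, 4, 6, 4, 3, 7, 7 (length 9); the LCS DP confirms no longer common subsequence exists.

9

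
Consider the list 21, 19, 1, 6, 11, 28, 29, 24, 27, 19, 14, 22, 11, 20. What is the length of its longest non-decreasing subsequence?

Let dp[i] be the longest non-decreasing subsequence ending at position i. Then dp = [1, 1, 1, 2, 3, 4, 5, 4, 5, 4, 4, 5, 4, 5].
The maximum is 5; one witness is 1, 6, 11, 28, 29 at positions 3,4,5,6,7.

5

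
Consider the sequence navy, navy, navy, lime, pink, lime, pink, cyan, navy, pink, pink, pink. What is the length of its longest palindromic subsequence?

5

Using dp[i][j] = 2 + dp[i+1][j−1] if the ends match, else max(dp[i+1][j], dp[i][j−1]):
dp[1][12] = 5. A witness is pink pink pink pink pink at positions 5,7,10,11,12.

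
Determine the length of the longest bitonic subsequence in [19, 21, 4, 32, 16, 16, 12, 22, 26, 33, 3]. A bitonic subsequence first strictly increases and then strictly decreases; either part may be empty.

6

Let inc[i] be the LIS ending at i and dec[i] the longest strictly decreasing subsequence starting at i. inc = [1, 2, 1, 3, 2, 2, 2, 3, 4, 5, 1], dec = [4, 4, 2, 4, 3, 3, 2, 2, 2, 2, 1].
max_i inc[i]+dec[i]−1 = 6, with one witness 19, 21, 32, 16, 12, 3.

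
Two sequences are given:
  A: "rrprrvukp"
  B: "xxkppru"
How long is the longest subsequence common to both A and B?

3

A longest common subsequence is pru (length 3); the LCS DP confirms no longer common subsequence exists.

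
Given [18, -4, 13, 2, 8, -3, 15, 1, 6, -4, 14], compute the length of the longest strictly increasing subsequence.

Let dp[i] be the longest increasing subsequence ending at position i. Then dp = [1, 1, 2, 2, 3, 2, 4, 3, 4, 1, 5].
The maximum is 5; one witness is -4, -3, 1, 6, 14 at positions 2,6,8,9,11.

5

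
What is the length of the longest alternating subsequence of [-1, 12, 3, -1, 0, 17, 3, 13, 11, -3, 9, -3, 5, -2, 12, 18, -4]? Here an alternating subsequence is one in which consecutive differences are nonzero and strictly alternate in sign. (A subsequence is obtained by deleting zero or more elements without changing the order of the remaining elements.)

Track the best alternating length ending on an up-step vs a down-step at each position: up/down = 1/1, 2/1, 2/3, 1/3, 4/3, 4/1, 4/5, 6/5, 6/7, 1/7, 8/7, 1/9, 10/9, 10/11, 12/7, 12/1, 1/13.
The maximum over both is 13; one such subsequence is -1, 12, 3, 17, 3, 13, -3, 9, -3, 5, -2, 12, -4.

13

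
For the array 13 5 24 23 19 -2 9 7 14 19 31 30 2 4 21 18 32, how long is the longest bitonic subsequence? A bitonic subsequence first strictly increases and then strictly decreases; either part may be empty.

8

One longest bitonic subsequence is 5, 9, 14, 19, 31, 30, 21, 18 (positions 2,7,9,10,11,12,15,16): it rises to 31 then falls. Length 8 is optimal.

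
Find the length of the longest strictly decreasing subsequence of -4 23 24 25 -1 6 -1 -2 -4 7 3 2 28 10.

5

One longest decreasing subsequence is 23, 6, -1, -2, -4 (positions 2,6,7,8,9), of length 5; no longer one exists.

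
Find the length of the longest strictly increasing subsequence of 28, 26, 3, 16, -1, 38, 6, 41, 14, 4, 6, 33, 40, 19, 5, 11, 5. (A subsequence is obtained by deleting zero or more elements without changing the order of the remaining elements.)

5

Scanning left to right, the best length ending at each element is: 28→1, 26→1, 3→1, 16→2, -1→1, 38→3, 6→2, 41→4, 14→3, 4→2, 6→3, 33→4, 40→5, 19→4, 5→3, 11→4, 5→3.
So the longest increasing subsequence has length 5, e.g. 3, 6, 14, 33, 40.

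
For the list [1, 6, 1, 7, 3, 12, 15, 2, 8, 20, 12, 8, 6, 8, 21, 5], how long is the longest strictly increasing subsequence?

Let dp[i] be the longest increasing subsequence ending at position i. Then dp = [1, 2, 1, 3, 2, 4, 5, 2, 4, 6, 5, 4, 3, 4, 7, 3].
The maximum is 7; one witness is 1, 6, 7, 12, 15, 20, 21 at positions 1,2,4,6,7,10,15.

7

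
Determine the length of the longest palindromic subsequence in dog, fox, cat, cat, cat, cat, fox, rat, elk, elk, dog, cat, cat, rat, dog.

8

One longest palindromic subsequence is dog cat cat elk elk cat cat dog (positions 1,5,6,9,10,12,13,15); it reads the same forward and backward, and the interval DP gives dp[1][15] = 8.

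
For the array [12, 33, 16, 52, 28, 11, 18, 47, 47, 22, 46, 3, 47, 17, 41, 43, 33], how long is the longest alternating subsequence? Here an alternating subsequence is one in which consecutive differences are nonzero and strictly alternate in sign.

13

A longest alternating subsequence is 12, 33, 16, 52, 28, 47, 22, 46, 3, 47, 17, 41, 33 (positions 1,2,3,4,5,8,10,11,12,13,14,15,17); its 12 consecutive differences strictly alternate in sign, and length 13 is optimal.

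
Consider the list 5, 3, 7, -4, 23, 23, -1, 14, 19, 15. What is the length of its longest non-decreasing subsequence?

4

Scanning left to right, the best length ending at each element is: 5→1, 3→1, 7→2, -4→1, 23→3, 23→4, -1→2, 14→3, 19→4, 15→4.
So the longest non-decreasing subsequence has length 4, e.g. 5, 7, 23, 23.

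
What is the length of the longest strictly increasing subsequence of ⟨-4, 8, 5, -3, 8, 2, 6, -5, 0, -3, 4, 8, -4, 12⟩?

6

Let dp[i] be the longest increasing subsequence ending at position i. Then dp = [1, 2, 2, 2, 3, 3, 4, 1, 3, 2, 4, 5, 2, 6].
The maximum is 6; one witness is -4, -3, 2, 6, 8, 12 at positions 1,4,6,7,12,14.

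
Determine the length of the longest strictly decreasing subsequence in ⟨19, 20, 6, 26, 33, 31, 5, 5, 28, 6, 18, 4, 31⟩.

One longest decreasing subsequence is 33, 31, 28, 6, 4 (positions 5,6,9,10,12), of length 5; no longer one exists.

5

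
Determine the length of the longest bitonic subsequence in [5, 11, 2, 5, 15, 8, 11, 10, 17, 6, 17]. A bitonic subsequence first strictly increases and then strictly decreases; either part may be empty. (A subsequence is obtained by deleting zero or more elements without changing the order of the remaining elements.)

6

One longest bitonic subsequence is 5, 11, 15, 11, 10, 6 (positions 1,2,5,7,8,10): it rises to 15 then falls. Length 6 is optimal.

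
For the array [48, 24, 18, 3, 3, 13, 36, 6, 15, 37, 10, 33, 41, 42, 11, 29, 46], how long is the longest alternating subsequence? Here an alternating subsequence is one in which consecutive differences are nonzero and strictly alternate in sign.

Track the best alternating length ending on an up-step vs a down-step at each position: up/down = 1/1, 1/2, 1/2, 1/2, 1/2, 3/2, 3/2, 3/4, 5/4, 5/2, 5/6, 7/6, 7/2, 7/2, 7/8, 9/8, 9/2.
The maximum over both is 9; one such subsequence is 48, 3, 13, 6, 15, 10, 33, 11, 29.

9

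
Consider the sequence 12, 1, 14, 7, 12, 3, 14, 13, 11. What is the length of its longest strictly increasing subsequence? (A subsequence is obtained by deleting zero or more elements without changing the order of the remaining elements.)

4

Let dp[i] be the longest increasing subsequence ending at position i. Then dp = [1, 1, 2, 2, 3, 2, 4, 4, 3].
The maximum is 4; one witness is 1, 7, 12, 14 at positions 2,4,5,7.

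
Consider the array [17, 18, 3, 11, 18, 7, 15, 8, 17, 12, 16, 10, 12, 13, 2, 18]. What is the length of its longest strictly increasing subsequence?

7

One longest increasing subsequence is 3, 7, 8, 10, 12, 13, 18 (positions 3,6,8,12,13,14,16), of length 7; no longer one exists.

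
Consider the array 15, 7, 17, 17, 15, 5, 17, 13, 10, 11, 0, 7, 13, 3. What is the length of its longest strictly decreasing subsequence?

Scanning left to right, the best length ending at each element is: 15→1, 7→2, 17→1, 17→1, 15→2, 5→3, 17→1, 13→3, 10→4, 11→4, 0→5, 7→5, 13→3, 3→6.
So the longest decreasing subsequence has length 6, e.g. 17, 15, 13, 10, 7, 3.

6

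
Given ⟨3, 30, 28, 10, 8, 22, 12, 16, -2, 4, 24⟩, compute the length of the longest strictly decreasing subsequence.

Let dp[i] be the longest decreasing subsequence ending at position i. Then dp = [1, 1, 2, 3, 4, 3, 4, 4, 5, 5, 3].
The maximum is 5; one witness is 30, 28, 10, 8, -2 at positions 2,3,4,5,9.

5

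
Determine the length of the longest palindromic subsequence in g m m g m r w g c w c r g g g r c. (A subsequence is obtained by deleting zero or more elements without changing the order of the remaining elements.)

One longest palindromic subsequence is gggcwcggg (positions 1,4,8,9,10,11,13,14,15); it reads the same forward and backward, and the interval DP gives dp[1][17] = 9.

9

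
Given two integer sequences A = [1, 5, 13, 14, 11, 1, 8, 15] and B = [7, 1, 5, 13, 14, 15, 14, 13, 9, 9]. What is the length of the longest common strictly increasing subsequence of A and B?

5

For each value that appears in both, track the longest common increasing run ending there.
The best achievable length is 5; one witness is 1, 5, 13, 14, 15 (A-positions 1,2,3,4,8, B-positions 2,3,4,5,6).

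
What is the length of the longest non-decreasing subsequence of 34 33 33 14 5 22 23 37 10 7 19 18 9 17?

One longest non-decreasing subsequence is 14, 22, 23, 37 (positions 4,6,7,8), of length 4; no longer one exists.

4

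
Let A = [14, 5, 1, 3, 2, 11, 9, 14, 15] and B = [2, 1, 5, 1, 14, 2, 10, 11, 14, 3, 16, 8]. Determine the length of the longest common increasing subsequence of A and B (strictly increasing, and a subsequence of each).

4

A longest common strictly increasing subsequence is 1, 2, 11, 14 (length 4); it appears in order in both A and B, and no longer such subsequence exists.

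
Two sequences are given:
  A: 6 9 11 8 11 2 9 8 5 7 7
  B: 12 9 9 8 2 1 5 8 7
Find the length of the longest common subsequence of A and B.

5

Backtracking the LCS table gives one alignment: 9 (A2,B3) → 8 (A4,B4) → 2 (A6,B5) → 8 (A8,B8) → 7 (A11,B9).
So the longest common subsequence has length 5.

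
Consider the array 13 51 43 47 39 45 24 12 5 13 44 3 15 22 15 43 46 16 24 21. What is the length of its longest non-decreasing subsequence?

Scanning left to right, the best length ending at each element is: 13→1, 51→2, 43→2, 47→3, 39→2, 45→3, 24→2, 12→1, 5→1, 13→2, 44→3, 3→1, 15→3, 22→4, 15→4, 43→5, 46→6, 16→5, 24→6, 21→6.
So the longest non-decreasing subsequence has length 6, e.g. 13, 13, 15, 22, 43, 46.

6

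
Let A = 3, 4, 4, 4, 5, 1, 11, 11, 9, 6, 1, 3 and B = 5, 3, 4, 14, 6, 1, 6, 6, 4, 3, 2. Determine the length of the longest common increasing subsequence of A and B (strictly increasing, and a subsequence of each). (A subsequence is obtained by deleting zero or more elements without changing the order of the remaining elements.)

3

For each value that appears in both, track the longest common increasing run ending there.
The best achievable length is 3; one witness is 3, 4, 6 (A-positions 1,2,10, B-positions 2,3,5).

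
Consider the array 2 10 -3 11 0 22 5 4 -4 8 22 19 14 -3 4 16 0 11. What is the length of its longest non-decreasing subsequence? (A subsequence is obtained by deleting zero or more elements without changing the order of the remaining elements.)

6

Let dp[i] be the longest non-decreasing subsequence ending at position i. Then dp = [1, 2, 1, 3, 2, 4, 3, 3, 1, 4, 5, 5, 5, 2, 4, 6, 3, 5].
The maximum is 6; one witness is -3, 0, 5, 8, 14, 16 at positions 3,5,7,10,13,16.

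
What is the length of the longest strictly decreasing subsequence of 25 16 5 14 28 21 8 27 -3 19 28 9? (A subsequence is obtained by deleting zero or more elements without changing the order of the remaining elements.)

5

Scanning left to right, the best length ending at each element is: 25→1, 16→2, 5→3, 14→3, 28→1, 21→2, 8→4, 27→2, -3→5, 19→3, 28→1, 9→4.
So the longest decreasing subsequence has length 5, e.g. 25, 16, 14, 8, -3.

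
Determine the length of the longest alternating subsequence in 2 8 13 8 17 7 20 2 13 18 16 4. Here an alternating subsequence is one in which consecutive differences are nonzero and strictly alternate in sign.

A longest alternating subsequence is 2, 13, 8, 17, 7, 20, 2, 18, 16 (positions 1,3,4,5,6,7,8,10,11); its 8 consecutive differences strictly alternate in sign, and length 9 is optimal.

9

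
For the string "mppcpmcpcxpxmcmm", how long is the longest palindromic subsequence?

One longest palindromic subsequence is mmcxpxcmm (positions 1,6,7,10,11,12,14,15,16); it reads the same forward and backward, and the interval DP gives dp[1][16] = 9.

9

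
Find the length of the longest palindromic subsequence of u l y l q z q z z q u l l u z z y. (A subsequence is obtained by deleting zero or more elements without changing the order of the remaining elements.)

One longest palindromic subsequence is ullqzzzqllu (positions 1,2,4,5,6,8,9,10,12,13,14); it reads the same forward and backward, and the interval DP gives dp[1][17] = 11.

11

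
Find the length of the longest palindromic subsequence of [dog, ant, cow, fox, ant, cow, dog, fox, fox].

Using dp[i][j] = 2 + dp[i+1][j−1] if the ends match, else max(dp[i+1][j], dp[i][j−1]):
dp[1][9] = 5. A witness is dog cow ant cow dog at positions 1,3,5,6,7.

5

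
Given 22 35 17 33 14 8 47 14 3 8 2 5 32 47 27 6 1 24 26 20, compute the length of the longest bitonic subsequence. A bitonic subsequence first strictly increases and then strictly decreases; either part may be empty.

8

One longest bitonic subsequence is 22, 35, 33, 14, 8, 3, 2, 1 (positions 1,2,4,5,6,9,11,17): it rises to 35 then falls. Length 8 is optimal.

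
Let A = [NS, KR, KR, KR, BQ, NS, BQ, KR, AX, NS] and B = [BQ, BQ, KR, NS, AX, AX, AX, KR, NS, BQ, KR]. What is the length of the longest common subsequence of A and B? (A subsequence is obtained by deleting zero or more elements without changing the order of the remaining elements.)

A longest common subsequence is NS, KR, NS, BQ, KR (length 5); the LCS DP confirms no longer common subsequence exists.

5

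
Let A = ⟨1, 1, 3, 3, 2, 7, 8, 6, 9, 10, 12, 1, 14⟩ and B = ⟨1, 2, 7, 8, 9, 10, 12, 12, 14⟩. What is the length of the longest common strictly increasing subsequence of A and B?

8

For each value that appears in both, track the longest common increasing run ending there.
The best achievable length is 8; one witness is 1, 2, 7, 8, 9, 10, 12, 14 (A-positions 1,5,6,7,9,10,11,13, B-positions 1,2,3,4,5,6,7,9).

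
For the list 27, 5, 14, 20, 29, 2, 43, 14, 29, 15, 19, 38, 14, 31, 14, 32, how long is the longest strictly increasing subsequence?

6

Let dp[i] be the longest increasing subsequence ending at position i. Then dp = [1, 1, 2, 3, 4, 1, 5, 2, 4, 3, 4, 5, 2, 5, 2, 6].
The maximum is 6; one witness is 5, 14, 20, 29, 31, 32 at positions 2,3,4,5,14,16.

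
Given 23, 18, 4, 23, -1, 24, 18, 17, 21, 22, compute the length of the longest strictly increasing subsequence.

Scanning left to right, the best length ending at each element is: 23→1, 18→1, 4→1, 23→2, -1→1, 24→3, 18→2, 17→2, 21→3, 22→4.
So the longest increasing subsequence has length 4, e.g. 4, 18, 21, 22.

4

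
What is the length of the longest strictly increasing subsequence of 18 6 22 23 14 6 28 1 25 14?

Let dp[i] be the longest increasing subsequence ending at position i. Then dp = [1, 1, 2, 3, 2, 1, 4, 1, 4, 2].
The maximum is 4; one witness is 18, 22, 23, 28 at positions 1,3,4,7.

4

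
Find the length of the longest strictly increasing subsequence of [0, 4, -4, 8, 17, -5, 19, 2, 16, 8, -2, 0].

One longest increasing subsequence is 0, 4, 8, 17, 19 (positions 1,2,4,5,7), of length 5; no longer one exists.

5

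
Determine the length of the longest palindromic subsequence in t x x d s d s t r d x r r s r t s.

Using dp[i][j] = 2 + dp[i+1][j−1] if the ends match, else max(dp[i+1][j], dp[i][j−1]):
dp[1][17] = 9. A witness is txdsdsdxt at positions 1,3,4,5,6,7,10,11,16.

9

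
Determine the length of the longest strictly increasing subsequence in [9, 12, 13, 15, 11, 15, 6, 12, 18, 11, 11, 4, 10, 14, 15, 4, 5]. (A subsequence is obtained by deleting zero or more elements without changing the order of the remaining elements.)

Let dp[i] be the longest increasing subsequence ending at position i. Then dp = [1, 2, 3, 4, 2, 4, 1, 3, 5, 2, 2, 1, 2, 4, 5, 1, 2].
The maximum is 5; one witness is 9, 12, 13, 15, 18 at positions 1,2,3,4,9.

5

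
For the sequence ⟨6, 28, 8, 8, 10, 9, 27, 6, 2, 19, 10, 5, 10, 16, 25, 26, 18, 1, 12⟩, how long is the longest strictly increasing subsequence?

One longest increasing subsequence is 6, 8, 9, 10, 16, 25, 26 (positions 1,3,6,11,14,15,16), of length 7; no longer one exists.

7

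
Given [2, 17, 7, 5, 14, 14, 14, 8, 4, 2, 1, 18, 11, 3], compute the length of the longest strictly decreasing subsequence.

One longest decreasing subsequence is 17, 7, 5, 4, 2, 1 (positions 2,3,4,9,10,11), of length 6; no longer one exists.

6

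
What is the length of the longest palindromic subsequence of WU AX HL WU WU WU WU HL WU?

One longest palindromic subsequence is WU HL WU WU WU WU HL WU (positions 1,3,4,5,6,7,8,9); it reads the same forward and backward, and the interval DP gives dp[1][9] = 8.

8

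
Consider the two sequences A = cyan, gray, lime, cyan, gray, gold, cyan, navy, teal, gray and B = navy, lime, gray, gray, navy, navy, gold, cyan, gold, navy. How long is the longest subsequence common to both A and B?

5

A longest common subsequence is gray, gray, gold, cyan, navy (length 5); the LCS DP confirms no longer common subsequence exists.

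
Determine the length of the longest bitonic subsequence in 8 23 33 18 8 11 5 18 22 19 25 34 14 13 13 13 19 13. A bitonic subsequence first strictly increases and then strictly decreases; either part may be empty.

8

Let inc[i] be the LIS ending at i and dec[i] the longest strictly decreasing subsequence starting at i. inc = [1, 2, 3, 2, 1, 2, 1, 3, 4, 4, 5, 6, 3, 3, 3, 3, 4, 3], dec = [2, 5, 5, 3, 2, 2, 1, 3, 4, 3, 3, 3, 2, 1, 1, 1, 2, 1].
max_i inc[i]+dec[i]−1 = 8, with one witness 8, 11, 18, 22, 25, 34, 19, 13.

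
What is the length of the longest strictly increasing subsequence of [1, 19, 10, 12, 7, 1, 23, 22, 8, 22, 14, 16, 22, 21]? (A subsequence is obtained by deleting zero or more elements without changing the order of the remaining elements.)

Let dp[i] be the longest increasing subsequence ending at position i. Then dp = [1, 2, 2, 3, 2, 1, 4, 4, 3, 4, 4, 5, 6, 6].
The maximum is 6; one witness is 1, 10, 12, 14, 16, 22 at positions 1,3,4,11,12,13.

6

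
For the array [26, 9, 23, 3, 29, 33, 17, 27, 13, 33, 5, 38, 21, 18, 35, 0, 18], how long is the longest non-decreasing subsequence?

One longest non-decreasing subsequence is 9, 23, 29, 33, 33, 38 (positions 2,3,5,6,10,12), of length 6; no longer one exists.

6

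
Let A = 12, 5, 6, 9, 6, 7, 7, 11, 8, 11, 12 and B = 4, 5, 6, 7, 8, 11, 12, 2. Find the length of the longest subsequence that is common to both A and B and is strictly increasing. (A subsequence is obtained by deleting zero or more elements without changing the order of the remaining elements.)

6

For each value that appears in both, track the longest common increasing run ending there.
The best achievable length is 6; one witness is 5, 6, 7, 8, 11, 12 (A-positions 2,3,6,9,10,11, B-positions 2,3,4,5,6,7).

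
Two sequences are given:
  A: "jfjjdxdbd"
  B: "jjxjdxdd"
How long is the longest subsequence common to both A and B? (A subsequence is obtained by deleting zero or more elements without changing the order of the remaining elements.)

7

A longest common subsequence is jjjdxdd (length 7); the LCS DP confirms no longer common subsequence exists.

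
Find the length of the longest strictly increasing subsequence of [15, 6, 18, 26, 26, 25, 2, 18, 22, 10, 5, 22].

3

Scanning left to right, the best length ending at each element is: 15→1, 6→1, 18→2, 26→3, 26→3, 25→3, 2→1, 18→2, 22→3, 10→2, 5→2, 22→3.
So the longest increasing subsequence has length 3, e.g. 15, 18, 26.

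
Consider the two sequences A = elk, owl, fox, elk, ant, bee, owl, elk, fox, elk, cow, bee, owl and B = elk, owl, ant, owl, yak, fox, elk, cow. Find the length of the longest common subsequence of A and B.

7

A longest common subsequence is elk, owl, ant, owl, fox, elk, cow (length 7); the LCS DP confirms no longer common subsequence exists.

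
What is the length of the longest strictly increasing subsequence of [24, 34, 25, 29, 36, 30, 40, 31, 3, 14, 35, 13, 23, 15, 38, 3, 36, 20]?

Scanning left to right, the best length ending at each element is: 24→1, 34→2, 25→2, 29→3, 36→4, 30→4, 40→5, 31→5, 3→1, 14→2, 35→6, 13→2, 23→3, 15→3, 38→7, 3→1, 36→7, 20→4.
So the longest increasing subsequence has length 7, e.g. 24, 25, 29, 30, 31, 35, 38.

7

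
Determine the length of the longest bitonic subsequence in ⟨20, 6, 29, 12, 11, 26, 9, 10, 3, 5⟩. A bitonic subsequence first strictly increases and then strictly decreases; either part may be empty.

Let inc[i] be the LIS ending at i and dec[i] the longest strictly decreasing subsequence starting at i. inc = [1, 1, 2, 2, 2, 3, 2, 3, 1, 2], dec = [5, 2, 5, 4, 3, 3, 2, 2, 1, 1].
max_i inc[i]+dec[i]−1 = 6, with one witness 20, 29, 12, 11, 10, 5.

6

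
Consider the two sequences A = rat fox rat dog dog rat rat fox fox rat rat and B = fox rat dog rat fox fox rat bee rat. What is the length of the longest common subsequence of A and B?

Backtracking the LCS table gives one alignment: fox (A2,B1) → rat (A3,B2) → dog (A5,B3) → rat (A7,B4) → fox (A8,B5) → fox (A9,B6) → rat (A10,B7) → rat (A11,B9).
So the longest common subsequence has length 8.

8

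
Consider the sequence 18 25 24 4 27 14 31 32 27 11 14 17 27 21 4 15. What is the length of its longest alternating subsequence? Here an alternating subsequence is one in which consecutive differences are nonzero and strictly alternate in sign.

Track the best alternating length ending on an up-step vs a down-step at each position: up/down = 1/1, 2/1, 2/3, 1/3, 4/1, 4/5, 6/1, 6/1, 6/7, 4/7, 8/7, 8/7, 8/7, 8/9, 1/9, 10/9.
The maximum over both is 10; one such subsequence is 18, 25, 24, 27, 14, 31, 11, 14, 4, 15.

10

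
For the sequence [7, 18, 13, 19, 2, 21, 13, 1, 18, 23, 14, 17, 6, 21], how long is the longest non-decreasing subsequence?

6

Let dp[i] be the longest non-decreasing subsequence ending at position i. Then dp = [1, 2, 2, 3, 1, 4, 3, 1, 4, 5, 4, 5, 2, 6].
The maximum is 6; one witness is 7, 13, 13, 14, 17, 21 at positions 1,3,7,11,12,14.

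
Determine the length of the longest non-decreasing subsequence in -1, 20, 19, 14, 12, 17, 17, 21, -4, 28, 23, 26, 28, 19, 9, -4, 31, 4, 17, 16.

9

Let dp[i] be the longest non-decreasing subsequence ending at position i. Then dp = [1, 2, 2, 2, 2, 3, 4, 5, 1, 6, 6, 7, 8, 5, 2, 2, 9, 3, 5, 4].
The maximum is 9; one witness is -1, 14, 17, 17, 21, 23, 26, 28, 31 at positions 1,4,6,7,8,11,12,13,17.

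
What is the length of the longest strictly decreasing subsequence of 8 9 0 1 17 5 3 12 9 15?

Scanning left to right, the best length ending at each element is: 8→1, 9→1, 0→2, 1→2, 17→1, 5→2, 3→3, 12→2, 9→3, 15→2.
So the longest decreasing subsequence has length 3, e.g. 8, 5, 3.

3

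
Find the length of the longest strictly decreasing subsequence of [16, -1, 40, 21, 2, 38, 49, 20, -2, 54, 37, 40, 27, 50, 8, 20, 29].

Let dp[i] be the longest decreasing subsequence ending at position i. Then dp = [1, 2, 1, 2, 3, 2, 1, 3, 4, 1, 3, 2, 4, 2, 5, 5, 4].
The maximum is 5; one witness is 40, 38, 37, 27, 8 at positions 3,6,11,13,15.

5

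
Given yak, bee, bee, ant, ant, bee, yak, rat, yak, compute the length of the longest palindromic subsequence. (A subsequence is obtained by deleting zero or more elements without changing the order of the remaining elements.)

One longest palindromic subsequence is yak bee ant ant bee yak (positions 1,3,4,5,6,9); it reads the same forward and backward, and the interval DP gives dp[1][9] = 6.

6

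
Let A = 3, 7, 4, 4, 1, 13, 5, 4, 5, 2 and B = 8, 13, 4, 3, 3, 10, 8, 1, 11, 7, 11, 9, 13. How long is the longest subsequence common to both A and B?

A longest common subsequence is 3, 7, 13 (length 3); the LCS DP confirms no longer common subsequence exists.

3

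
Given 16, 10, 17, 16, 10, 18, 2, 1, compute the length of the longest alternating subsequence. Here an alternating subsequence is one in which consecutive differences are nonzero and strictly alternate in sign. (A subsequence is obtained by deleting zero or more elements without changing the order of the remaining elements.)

Track the best alternating length ending on an up-step vs a down-step at each position: up/down = 1/1, 1/2, 3/1, 3/4, 1/4, 5/1, 1/6, 1/6.
The maximum over both is 6; one such subsequence is 16, 10, 17, 16, 18, 2.

6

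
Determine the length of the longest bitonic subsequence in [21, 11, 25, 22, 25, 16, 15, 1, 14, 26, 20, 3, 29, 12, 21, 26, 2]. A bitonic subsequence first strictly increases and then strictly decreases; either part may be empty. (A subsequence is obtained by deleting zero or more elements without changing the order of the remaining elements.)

Let inc[i] be the LIS ending at i and dec[i] the longest strictly decreasing subsequence starting at i. inc = [1, 1, 2, 2, 3, 2, 2, 1, 2, 4, 3, 2, 5, 3, 4, 5, 2], dec = [6, 3, 7, 6, 6, 5, 4, 1, 3, 4, 3, 2, 3, 2, 2, 2, 1].
max_i inc[i]+dec[i]−1 = 8, with one witness 21, 25, 22, 16, 15, 14, 12, 2.

8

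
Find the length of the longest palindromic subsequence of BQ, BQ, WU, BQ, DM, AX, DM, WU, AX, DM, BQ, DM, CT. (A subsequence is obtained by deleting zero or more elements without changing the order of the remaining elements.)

One longest palindromic subsequence is BQ DM AX WU AX DM BQ (positions 4,5,6,8,9,10,11); it reads the same forward and backward, and the interval DP gives dp[1][13] = 7.

7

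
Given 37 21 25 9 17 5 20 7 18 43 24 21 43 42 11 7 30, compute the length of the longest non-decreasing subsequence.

5

Scanning left to right, the best length ending at each element is: 37→1, 21→1, 25→2, 9→1, 17→2, 5→1, 20→3, 7→2, 18→3, 43→4, 24→4, 21→4, 43→5, 42→5, 11→3, 7→3, 30→5.
So the longest non-decreasing subsequence has length 5, e.g. 9, 17, 20, 43, 43.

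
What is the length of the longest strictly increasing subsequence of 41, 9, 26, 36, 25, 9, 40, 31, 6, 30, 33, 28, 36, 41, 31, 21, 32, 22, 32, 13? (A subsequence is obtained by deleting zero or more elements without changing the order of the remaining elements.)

Scanning left to right, the best length ending at each element is: 41→1, 9→1, 26→2, 36→3, 25→2, 9→1, 40→4, 31→3, 6→1, 30→3, 33→4, 28→3, 36→5, 41→6, 31→4, 21→2, 32→5, 22→3, 32→5, 13→2.
So the longest increasing subsequence has length 6, e.g. 9, 26, 31, 33, 36, 41.

6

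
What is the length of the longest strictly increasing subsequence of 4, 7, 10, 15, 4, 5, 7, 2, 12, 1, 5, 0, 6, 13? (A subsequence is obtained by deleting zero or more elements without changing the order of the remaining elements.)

Scanning left to right, the best length ending at each element is: 4→1, 7→2, 10→3, 15→4, 4→1, 5→2, 7→3, 2→1, 12→4, 1→1, 5→2, 0→1, 6→3, 13→5.
So the longest increasing subsequence has length 5, e.g. 4, 7, 10, 12, 13.

5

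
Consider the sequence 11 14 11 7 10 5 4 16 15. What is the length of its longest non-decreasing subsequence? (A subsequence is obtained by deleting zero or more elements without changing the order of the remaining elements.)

3

Let dp[i] be the longest non-decreasing subsequence ending at position i. Then dp = [1, 2, 2, 1, 2, 1, 1, 3, 3].
The maximum is 3; one witness is 11, 14, 16 at positions 1,2,8.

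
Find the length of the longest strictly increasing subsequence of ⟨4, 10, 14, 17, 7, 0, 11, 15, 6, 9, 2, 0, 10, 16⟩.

Let dp[i] be the longest increasing subsequence ending at position i. Then dp = [1, 2, 3, 4, 2, 1, 3, 4, 2, 3, 2, 1, 4, 5].
The maximum is 5; one witness is 4, 10, 14, 15, 16 at positions 1,2,3,8,14.

5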